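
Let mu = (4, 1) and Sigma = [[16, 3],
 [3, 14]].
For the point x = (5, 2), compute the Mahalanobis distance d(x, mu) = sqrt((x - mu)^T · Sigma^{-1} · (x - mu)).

Step 1 — centre the observation: (x - mu) = (1, 1).

Step 2 — invert Sigma. det(Sigma) = 16·14 - (3)² = 215.
  Sigma^{-1} = (1/det) · [[d, -b], [-b, a]] = [[0.0651, -0.014],
 [-0.014, 0.0744]].

Step 3 — form the quadratic (x - mu)^T · Sigma^{-1} · (x - mu):
  Sigma^{-1} · (x - mu) = (0.0512, 0.0605).
  (x - mu)^T · [Sigma^{-1} · (x - mu)] = (1)·(0.0512) + (1)·(0.0605) = 0.1116.

Step 4 — take square root: d = √(0.1116) ≈ 0.3341.

d(x, mu) = √(0.1116) ≈ 0.3341


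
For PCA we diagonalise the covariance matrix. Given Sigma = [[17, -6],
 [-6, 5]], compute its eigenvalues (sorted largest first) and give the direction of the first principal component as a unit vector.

Step 1 — characteristic polynomial of 2×2 Sigma:
  det(Sigma - λI) = λ² - trace · λ + det = 0.
  trace = 17 + 5 = 22, det = 17·5 - (-6)² = 49.
Step 2 — discriminant:
  Δ = trace² - 4·det = 484 - 196 = 288.
Step 3 — eigenvalues:
  λ = (trace ± √Δ)/2 = (22 ± 16.9706)/2,
  λ_1 = 19.4853,  λ_2 = 2.5147.

Step 4 — unit eigenvector for λ_1: solve (Sigma - λ_1 I)v = 0. First row:
  (17 - 19.4853)·v_x + (-6)·v_y = 0, i.e. (-2.4853)·v_x + (-6)·v_y = 0,
  so v ∝ (b, λ_1 - a) = (-6, 2.4853); multiply by -1 so the first entry is positive: u = (6, -2.4853).
  ||u|| = √((6)² + (-2.4853)²) = √(42.1766) ≈ 6.4944,
  v_1 = u/||u|| ≈ (0.9239, -0.3827) (||v_1|| = 1).

λ_1 = 19.4853,  λ_2 = 2.5147;  v_1 ≈ (0.9239, -0.3827)


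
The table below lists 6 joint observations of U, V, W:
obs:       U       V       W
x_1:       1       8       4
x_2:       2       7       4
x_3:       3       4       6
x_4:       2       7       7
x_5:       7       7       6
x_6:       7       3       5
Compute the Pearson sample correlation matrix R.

Step 1 — column means:
  mean(U) = (1 + 2 + 3 + 2 + 7 + 7) / 6 = 22/6 = 3.6667
  mean(V) = (8 + 7 + 4 + 7 + 7 + 3) / 6 = 36/6 = 6
  mean(W) = (4 + 4 + 6 + 7 + 6 + 5) / 6 = 32/6 = 5.3333

Step 2 — sample variances and covariances s[i,j] = (1/(n-1)) · Σ_k (x_{k,i} - mean_i) · (x_{k,j} - mean_j), with n-1 = 5:
  s[U,U] = ((-2.6667)·(-2.6667) + (-1.6667)·(-1.6667) + (-0.6667)·(-0.6667) + (-1.6667)·(-1.6667) + (3.3333)·(3.3333) + (3.3333)·(3.3333)) / 5 = 35.3333/5 = 7.0667
  s[U,V] = ((-2.6667)·(2) + (-1.6667)·(1) + (-0.6667)·(-2) + (-1.6667)·(1) + (3.3333)·(1) + (3.3333)·(-3)) / 5 = -14/5 = -2.8
  s[U,W] = ((-2.6667)·(-1.3333) + (-1.6667)·(-1.3333) + (-0.6667)·(0.6667) + (-1.6667)·(1.6667) + (3.3333)·(0.6667) + (3.3333)·(-0.3333)) / 5 = 3.6667/5 = 0.7333
  s[V,V] = ((2)·(2) + (1)·(1) + (-2)·(-2) + (1)·(1) + (1)·(1) + (-3)·(-3)) / 5 = 20/5 = 4
  s[V,W] = ((2)·(-1.3333) + (1)·(-1.3333) + (-2)·(0.6667) + (1)·(1.6667) + (1)·(0.6667) + (-3)·(-0.3333)) / 5 = -2/5 = -0.4
  s[W,W] = ((-1.3333)·(-1.3333) + (-1.3333)·(-1.3333) + (0.6667)·(0.6667) + (1.6667)·(1.6667) + (0.6667)·(0.6667) + (-0.3333)·(-0.3333)) / 5 = 7.3333/5 = 1.4667
  Sample standard deviations s_i = √(s[i,i]):
  s(U) = √(7.0667) = 2.6583
  s(V) = √(4) = 2
  s(W) = √(1.4667) = 1.2111

Step 3 — r_{ij} = s_{ij} / (s_i · s_j):
  r[U,U] = 1 (diagonal).
  r[U,V] = -2.8 / (2.6583 · 2) = -2.8 / 5.3166 = -0.5266
  r[U,W] = 0.7333 / (2.6583 · 1.2111) = 0.7333 / 3.2194 = 0.2278
  r[V,V] = 1 (diagonal).
  r[V,W] = -0.4 / (2 · 1.2111) = -0.4 / 2.4221 = -0.1651
  r[W,W] = 1 (diagonal).

R is symmetric with unit diagonal. Assembling:

R = [[1, -0.5266, 0.2278],
 [-0.5266, 1, -0.1651],
 [0.2278, -0.1651, 1]]


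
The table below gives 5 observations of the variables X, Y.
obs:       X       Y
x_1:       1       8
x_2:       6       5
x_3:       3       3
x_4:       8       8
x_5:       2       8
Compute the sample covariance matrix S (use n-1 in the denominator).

Step 1 — column means:
  mean(X) = (1 + 6 + 3 + 8 + 2) / 5 = 20/5 = 4
  mean(Y) = (8 + 5 + 3 + 8 + 8) / 5 = 32/5 = 6.4

Step 2 — sample covariance S[i,j] = (1/(n-1)) · Σ_k (x_{k,i} - mean_i) · (x_{k,j} - mean_j), with n-1 = 4.
  S[X,X] = ((-3)·(-3) + (2)·(2) + (-1)·(-1) + (4)·(4) + (-2)·(-2)) / 4 = 34/4 = 8.5
  S[X,Y] = ((-3)·(1.6) + (2)·(-1.4) + (-1)·(-3.4) + (4)·(1.6) + (-2)·(1.6)) / 4 = -1/4 = -0.25
  S[Y,Y] = ((1.6)·(1.6) + (-1.4)·(-1.4) + (-3.4)·(-3.4) + (1.6)·(1.6) + (1.6)·(1.6)) / 4 = 21.2/4 = 5.3

S is symmetric (S[j,i] = S[i,j]). Assembling:

S = [[8.5, -0.25],
 [-0.25, 5.3]]


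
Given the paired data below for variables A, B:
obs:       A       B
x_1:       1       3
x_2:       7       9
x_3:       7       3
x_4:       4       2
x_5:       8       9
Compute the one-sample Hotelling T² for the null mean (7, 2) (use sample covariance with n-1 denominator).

Step 1 — sample mean vector:
  mean(A) = (1 + 7 + 7 + 4 + 8) / 5 = 27/5 = 5.4
  mean(B) = (3 + 9 + 3 + 2 + 9) / 5 = 26/5 = 5.2
  x̄ = (5.4, 5.2),  deviation x̄ - mu_0 = (5.4, 5.2) - (7, 2) = (-1.6, 3.2).

Step 2 — sample covariance matrix, S[i,j] = (1/(n-1)) · Σ_k (x_{k,i} - mean_i) · (x_{k,j} - mean_j), divisor n-1 = 4:
  S[A,A] = ((-4.4)·(-4.4) + (1.6)·(1.6) + (1.6)·(1.6) + (-1.4)·(-1.4) + (2.6)·(2.6)) / 4 = 33.2/4 = 8.3
  S[A,B] = ((-4.4)·(-2.2) + (1.6)·(3.8) + (1.6)·(-2.2) + (-1.4)·(-3.2) + (2.6)·(3.8)) / 4 = 26.6/4 = 6.65
  S[B,B] = ((-2.2)·(-2.2) + (3.8)·(3.8) + (-2.2)·(-2.2) + (-3.2)·(-3.2) + (3.8)·(3.8)) / 4 = 48.8/4 = 12.2
  S = [[8.3, 6.65],
 [6.65, 12.2]].

Step 3 — invert S. det(S) = 8.3·12.2 - (6.65)² = 57.0375.
  S^{-1} = (1/det) · [[d, -b], [-b, a]] = [[0.2139, -0.1166],
 [-0.1166, 0.1455]].

Step 4 — quadratic form (x̄ - mu_0)^T · S^{-1} · (x̄ - mu_0):
  S^{-1} · (x̄ - mu_0) = (-0.7153, 0.6522),
  (x̄ - mu_0)^T · [...] = (-1.6)·(-0.7153) + (3.2)·(0.6522) = 3.2316.

Step 5 — scale by n: T² = 5 · 3.2316 = 16.1578.

T² ≈ 16.1578


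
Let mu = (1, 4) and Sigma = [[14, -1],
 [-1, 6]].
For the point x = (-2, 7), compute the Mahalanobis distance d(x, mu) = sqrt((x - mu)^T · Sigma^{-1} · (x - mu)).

Step 1 — centre the observation: (x - mu) = (-3, 3).

Step 2 — invert Sigma. det(Sigma) = 14·6 - (-1)² = 83.
  Sigma^{-1} = (1/det) · [[d, -b], [-b, a]] = [[0.0723, 0.012],
 [0.012, 0.1687]].

Step 3 — form the quadratic (x - mu)^T · Sigma^{-1} · (x - mu):
  Sigma^{-1} · (x - mu) = (-0.1807, 0.4699).
  (x - mu)^T · [Sigma^{-1} · (x - mu)] = (-3)·(-0.1807) + (3)·(0.4699) = 1.9518.

Step 4 — take square root: d = √(1.9518) ≈ 1.3971.

d(x, mu) = √(1.9518) ≈ 1.3971


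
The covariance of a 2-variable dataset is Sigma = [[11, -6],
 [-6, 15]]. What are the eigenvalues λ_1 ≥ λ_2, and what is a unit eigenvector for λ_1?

Step 1 — characteristic polynomial of 2×2 Sigma:
  det(Sigma - λI) = λ² - trace · λ + det = 0.
  trace = 11 + 15 = 26, det = 11·15 - (-6)² = 129.
Step 2 — discriminant:
  Δ = trace² - 4·det = 676 - 516 = 160.
Step 3 — eigenvalues:
  λ = (trace ± √Δ)/2 = (26 ± 12.6491)/2,
  λ_1 = 19.3246,  λ_2 = 6.6754.

Step 4 — unit eigenvector for λ_1: solve (Sigma - λ_1 I)v = 0. First row:
  (11 - 19.3246)·v_x + (-6)·v_y = 0, i.e. (-8.3246)·v_x + (-6)·v_y = 0,
  so v ∝ (b, λ_1 - a) = (-6, 8.3246); multiply by -1 so the first entry is positive: u = (6, -8.3246).
  ||u|| = √((6)² + (-8.3246)²) = √(105.2982) ≈ 10.2615,
  v_1 = u/||u|| ≈ (0.5847, -0.8112) (||v_1|| = 1).

λ_1 = 19.3246,  λ_2 = 6.6754;  v_1 ≈ (0.5847, -0.8112)


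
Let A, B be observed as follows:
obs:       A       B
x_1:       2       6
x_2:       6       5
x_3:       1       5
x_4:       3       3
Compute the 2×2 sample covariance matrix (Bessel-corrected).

Step 1 — column means:
  mean(A) = (2 + 6 + 1 + 3) / 4 = 12/4 = 3
  mean(B) = (6 + 5 + 5 + 3) / 4 = 19/4 = 4.75

Step 2 — sample covariance S[i,j] = (1/(n-1)) · Σ_k (x_{k,i} - mean_i) · (x_{k,j} - mean_j), with n-1 = 3.
  S[A,A] = ((-1)·(-1) + (3)·(3) + (-2)·(-2) + (0)·(0)) / 3 = 14/3 = 4.6667
  S[A,B] = ((-1)·(1.25) + (3)·(0.25) + (-2)·(0.25) + (0)·(-1.75)) / 3 = -1/3 = -0.3333
  S[B,B] = ((1.25)·(1.25) + (0.25)·(0.25) + (0.25)·(0.25) + (-1.75)·(-1.75)) / 3 = 4.75/3 = 1.5833

S is symmetric (S[j,i] = S[i,j]). Assembling:

S = [[4.6667, -0.3333],
 [-0.3333, 1.5833]]


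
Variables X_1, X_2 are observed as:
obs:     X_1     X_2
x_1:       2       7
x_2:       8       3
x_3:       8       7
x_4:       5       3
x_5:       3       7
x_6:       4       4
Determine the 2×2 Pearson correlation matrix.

Step 1 — column means:
  mean(X_1) = (2 + 8 + 8 + 5 + 3 + 4) / 6 = 30/6 = 5
  mean(X_2) = (7 + 3 + 7 + 3 + 7 + 4) / 6 = 31/6 = 5.1667

Step 2 — sample variances and covariances s[i,j] = (1/(n-1)) · Σ_k (x_{k,i} - mean_i) · (x_{k,j} - mean_j), with n-1 = 5:
  s[X_1,X_1] = ((-3)·(-3) + (3)·(3) + (3)·(3) + (0)·(0) + (-2)·(-2) + (-1)·(-1)) / 5 = 32/5 = 6.4
  s[X_1,X_2] = ((-3)·(1.8333) + (3)·(-2.1667) + (3)·(1.8333) + (0)·(-2.1667) + (-2)·(1.8333) + (-1)·(-1.1667)) / 5 = -9/5 = -1.8
  s[X_2,X_2] = ((1.8333)·(1.8333) + (-2.1667)·(-2.1667) + (1.8333)·(1.8333) + (-2.1667)·(-2.1667) + (1.8333)·(1.8333) + (-1.1667)·(-1.1667)) / 5 = 20.8333/5 = 4.1667
  Sample standard deviations s_i = √(s[i,i]):
  s(X_1) = √(6.4) = 2.5298
  s(X_2) = √(4.1667) = 2.0412

Step 3 — r_{ij} = s_{ij} / (s_i · s_j):
  r[X_1,X_1] = 1 (diagonal).
  r[X_1,X_2] = -1.8 / (2.5298 · 2.0412) = -1.8 / 5.164 = -0.3486
  r[X_2,X_2] = 1 (diagonal).

R is symmetric with unit diagonal. Assembling:

R = [[1, -0.3486],
 [-0.3486, 1]]


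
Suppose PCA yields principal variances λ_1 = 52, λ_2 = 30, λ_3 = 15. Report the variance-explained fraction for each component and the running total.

Step 1 — total variance = trace(Sigma) = Σ λ_i = 52 + 30 + 15 = 97.

Step 2 — fraction explained by component i = λ_i / Σ λ:
  PC1: 52/97 = 0.5361
  PC2: 30/97 = 0.3093
  PC3: 15/97 = 0.1546

Step 3 — cumulative fraction after k components = (λ_1 + ... + λ_k) / Σ λ:
  k = 1: 52/97 = 0.5361
  k = 2: (52 + 30)/97 = 82/97 = 0.8454
  k = 3: (52 + 30 + 15)/97 = 97/97 = 1

Summary (fraction, with percent):

explained: PC1 0.5361 (53.61%), PC2 0.3093 (30.93%), PC3 0.1546 (15.46%);  cumulative: 0.5361, 0.8454, 1


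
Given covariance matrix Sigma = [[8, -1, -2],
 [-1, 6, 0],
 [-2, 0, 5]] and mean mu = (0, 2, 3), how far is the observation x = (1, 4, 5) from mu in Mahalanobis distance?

Step 1 — centre the observation: (x - mu) = (1, 2, 2).

Step 2 — invert Sigma (cofactor / det for 3×3, or solve directly):
  Sigma^{-1} = [[0.1422, 0.0237, 0.0569],
 [0.0237, 0.1706, 0.0095],
 [0.0569, 0.0095, 0.2227]].

Step 3 — form the quadratic (x - mu)^T · Sigma^{-1} · (x - mu):
  Sigma^{-1} · (x - mu) = (0.3033, 0.3839, 0.5213).
  (x - mu)^T · [Sigma^{-1} · (x - mu)] = (1)·(0.3033) + (2)·(0.3839) + (2)·(0.5213) = 2.1137.

Step 4 — take square root: d = √(2.1137) ≈ 1.4539.

d(x, mu) = √(2.1137) ≈ 1.4539


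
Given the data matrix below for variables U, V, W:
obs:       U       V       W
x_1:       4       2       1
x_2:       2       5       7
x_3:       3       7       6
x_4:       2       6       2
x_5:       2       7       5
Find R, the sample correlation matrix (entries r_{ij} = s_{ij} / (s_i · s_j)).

Step 1 — column means:
  mean(U) = (4 + 2 + 3 + 2 + 2) / 5 = 13/5 = 2.6
  mean(V) = (2 + 5 + 7 + 6 + 7) / 5 = 27/5 = 5.4
  mean(W) = (1 + 7 + 6 + 2 + 5) / 5 = 21/5 = 4.2

Step 2 — sample variances and covariances s[i,j] = (1/(n-1)) · Σ_k (x_{k,i} - mean_i) · (x_{k,j} - mean_j), with n-1 = 4:
  s[U,U] = ((1.4)·(1.4) + (-0.6)·(-0.6) + (0.4)·(0.4) + (-0.6)·(-0.6) + (-0.6)·(-0.6)) / 4 = 3.2/4 = 0.8
  s[U,V] = ((1.4)·(-3.4) + (-0.6)·(-0.4) + (0.4)·(1.6) + (-0.6)·(0.6) + (-0.6)·(1.6)) / 4 = -5.2/4 = -1.3
  s[U,W] = ((1.4)·(-3.2) + (-0.6)·(2.8) + (0.4)·(1.8) + (-0.6)·(-2.2) + (-0.6)·(0.8)) / 4 = -4.6/4 = -1.15
  s[V,V] = ((-3.4)·(-3.4) + (-0.4)·(-0.4) + (1.6)·(1.6) + (0.6)·(0.6) + (1.6)·(1.6)) / 4 = 17.2/4 = 4.3
  s[V,W] = ((-3.4)·(-3.2) + (-0.4)·(2.8) + (1.6)·(1.8) + (0.6)·(-2.2) + (1.6)·(0.8)) / 4 = 12.6/4 = 3.15
  s[W,W] = ((-3.2)·(-3.2) + (2.8)·(2.8) + (1.8)·(1.8) + (-2.2)·(-2.2) + (0.8)·(0.8)) / 4 = 26.8/4 = 6.7
  Sample standard deviations s_i = √(s[i,i]):
  s(U) = √(0.8) = 0.8944
  s(V) = √(4.3) = 2.0736
  s(W) = √(6.7) = 2.5884

Step 3 — r_{ij} = s_{ij} / (s_i · s_j):
  r[U,U] = 1 (diagonal).
  r[U,V] = -1.3 / (0.8944 · 2.0736) = -1.3 / 1.8547 = -0.7009
  r[U,W] = -1.15 / (0.8944 · 2.5884) = -1.15 / 2.3152 = -0.4967
  r[V,V] = 1 (diagonal).
  r[V,W] = 3.15 / (2.0736 · 2.5884) = 3.15 / 5.3675 = 0.5869
  r[W,W] = 1 (diagonal).

R is symmetric with unit diagonal. Assembling:

R = [[1, -0.7009, -0.4967],
 [-0.7009, 1, 0.5869],
 [-0.4967, 0.5869, 1]]


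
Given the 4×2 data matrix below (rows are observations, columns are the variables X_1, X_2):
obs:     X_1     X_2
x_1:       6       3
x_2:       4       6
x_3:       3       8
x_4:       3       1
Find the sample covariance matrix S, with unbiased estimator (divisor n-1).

Step 1 — column means:
  mean(X_1) = (6 + 4 + 3 + 3) / 4 = 16/4 = 4
  mean(X_2) = (3 + 6 + 8 + 1) / 4 = 18/4 = 4.5

Step 2 — sample covariance S[i,j] = (1/(n-1)) · Σ_k (x_{k,i} - mean_i) · (x_{k,j} - mean_j), with n-1 = 3.
  S[X_1,X_1] = ((2)·(2) + (0)·(0) + (-1)·(-1) + (-1)·(-1)) / 3 = 6/3 = 2
  S[X_1,X_2] = ((2)·(-1.5) + (0)·(1.5) + (-1)·(3.5) + (-1)·(-3.5)) / 3 = -3/3 = -1
  S[X_2,X_2] = ((-1.5)·(-1.5) + (1.5)·(1.5) + (3.5)·(3.5) + (-3.5)·(-3.5)) / 3 = 29/3 = 9.6667

S is symmetric (S[j,i] = S[i,j]). Assembling:

S = [[2, -1],
 [-1, 9.6667]]


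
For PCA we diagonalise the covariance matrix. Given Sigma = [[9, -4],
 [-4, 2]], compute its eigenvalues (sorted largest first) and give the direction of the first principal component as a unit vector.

Step 1 — characteristic polynomial of 2×2 Sigma:
  det(Sigma - λI) = λ² - trace · λ + det = 0.
  trace = 9 + 2 = 11, det = 9·2 - (-4)² = 2.
Step 2 — discriminant:
  Δ = trace² - 4·det = 121 - 8 = 113.
Step 3 — eigenvalues:
  λ = (trace ± √Δ)/2 = (11 ± 10.6301)/2,
  λ_1 = 10.8151,  λ_2 = 0.1849.

Step 4 — unit eigenvector for λ_1: solve (Sigma - λ_1 I)v = 0. First row:
  (9 - 10.8151)·v_x + (-4)·v_y = 0, i.e. (-1.8151)·v_x + (-4)·v_y = 0,
  so v ∝ (b, λ_1 - a) = (-4, 1.8151); multiply by -1 so the first entry is positive: u = (4, -1.8151).
  ||u|| = √((4)² + (-1.8151)²) = √(19.2945) ≈ 4.3925,
  v_1 = u/||u|| ≈ (0.9106, -0.4132) (||v_1|| = 1).

λ_1 = 10.8151,  λ_2 = 0.1849;  v_1 ≈ (0.9106, -0.4132)


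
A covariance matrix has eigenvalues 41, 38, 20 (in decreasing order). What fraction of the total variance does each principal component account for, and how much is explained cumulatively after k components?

Step 1 — total variance = trace(Sigma) = Σ λ_i = 41 + 38 + 20 = 99.

Step 2 — fraction explained by component i = λ_i / Σ λ:
  PC1: 41/99 = 0.4141
  PC2: 38/99 = 0.3838
  PC3: 20/99 = 0.202

Step 3 — cumulative fraction after k components = (λ_1 + ... + λ_k) / Σ λ:
  k = 1: 41/99 = 0.4141
  k = 2: (41 + 38)/99 = 79/99 = 0.798
  k = 3: (41 + 38 + 20)/99 = 99/99 = 1

Summary (fraction, with percent):

explained: PC1 0.4141 (41.41%), PC2 0.3838 (38.38%), PC3 0.202 (20.2%);  cumulative: 0.4141, 0.798, 1


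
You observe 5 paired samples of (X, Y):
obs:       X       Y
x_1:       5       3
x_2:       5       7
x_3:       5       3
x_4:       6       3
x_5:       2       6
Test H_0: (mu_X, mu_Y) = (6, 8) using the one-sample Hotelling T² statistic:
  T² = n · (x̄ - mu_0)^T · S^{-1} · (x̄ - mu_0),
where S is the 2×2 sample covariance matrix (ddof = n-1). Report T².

Step 1 — sample mean vector:
  mean(X) = (5 + 5 + 5 + 6 + 2) / 5 = 23/5 = 4.6
  mean(Y) = (3 + 7 + 3 + 3 + 6) / 5 = 22/5 = 4.4
  x̄ = (4.6, 4.4),  deviation x̄ - mu_0 = (4.6, 4.4) - (6, 8) = (-1.4, -3.6).

Step 2 — sample covariance matrix, S[i,j] = (1/(n-1)) · Σ_k (x_{k,i} - mean_i) · (x_{k,j} - mean_j), divisor n-1 = 4:
  S[X,X] = ((0.4)·(0.4) + (0.4)·(0.4) + (0.4)·(0.4) + (1.4)·(1.4) + (-2.6)·(-2.6)) / 4 = 9.2/4 = 2.3
  S[X,Y] = ((0.4)·(-1.4) + (0.4)·(2.6) + (0.4)·(-1.4) + (1.4)·(-1.4) + (-2.6)·(1.6)) / 4 = -6.2/4 = -1.55
  S[Y,Y] = ((-1.4)·(-1.4) + (2.6)·(2.6) + (-1.4)·(-1.4) + (-1.4)·(-1.4) + (1.6)·(1.6)) / 4 = 15.2/4 = 3.8
  S = [[2.3, -1.55],
 [-1.55, 3.8]].

Step 3 — invert S. det(S) = 2.3·3.8 - (-1.55)² = 6.3375.
  S^{-1} = (1/det) · [[d, -b], [-b, a]] = [[0.5996, 0.2446],
 [0.2446, 0.3629]].

Step 4 — quadratic form (x̄ - mu_0)^T · S^{-1} · (x̄ - mu_0):
  S^{-1} · (x̄ - mu_0) = (-1.7199, -1.6489),
  (x̄ - mu_0)^T · [...] = (-1.4)·(-1.7199) + (-3.6)·(-1.6489) = 8.344.

Step 5 — scale by n: T² = 5 · 8.344 = 41.7199.

T² ≈ 41.7199


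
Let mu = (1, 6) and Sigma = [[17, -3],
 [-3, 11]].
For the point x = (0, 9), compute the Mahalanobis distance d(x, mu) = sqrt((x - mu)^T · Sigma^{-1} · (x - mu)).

Step 1 — centre the observation: (x - mu) = (-1, 3).

Step 2 — invert Sigma. det(Sigma) = 17·11 - (-3)² = 178.
  Sigma^{-1} = (1/det) · [[d, -b], [-b, a]] = [[0.0618, 0.0169],
 [0.0169, 0.0955]].

Step 3 — form the quadratic (x - mu)^T · Sigma^{-1} · (x - mu):
  Sigma^{-1} · (x - mu) = (-0.0112, 0.2697).
  (x - mu)^T · [Sigma^{-1} · (x - mu)] = (-1)·(-0.0112) + (3)·(0.2697) = 0.8202.

Step 4 — take square root: d = √(0.8202) ≈ 0.9057.

d(x, mu) = √(0.8202) ≈ 0.9057


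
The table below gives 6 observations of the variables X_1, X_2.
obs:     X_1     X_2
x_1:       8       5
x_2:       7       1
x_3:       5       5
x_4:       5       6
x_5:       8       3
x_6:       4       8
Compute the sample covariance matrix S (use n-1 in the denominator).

Step 1 — column means:
  mean(X_1) = (8 + 7 + 5 + 5 + 8 + 4) / 6 = 37/6 = 6.1667
  mean(X_2) = (5 + 1 + 5 + 6 + 3 + 8) / 6 = 28/6 = 4.6667

Step 2 — sample covariance S[i,j] = (1/(n-1)) · Σ_k (x_{k,i} - mean_i) · (x_{k,j} - mean_j), with n-1 = 5.
  S[X_1,X_1] = ((1.8333)·(1.8333) + (0.8333)·(0.8333) + (-1.1667)·(-1.1667) + (-1.1667)·(-1.1667) + (1.8333)·(1.8333) + (-2.1667)·(-2.1667)) / 5 = 14.8333/5 = 2.9667
  S[X_1,X_2] = ((1.8333)·(0.3333) + (0.8333)·(-3.6667) + (-1.1667)·(0.3333) + (-1.1667)·(1.3333) + (1.8333)·(-1.6667) + (-2.1667)·(3.3333)) / 5 = -14.6667/5 = -2.9333
  S[X_2,X_2] = ((0.3333)·(0.3333) + (-3.6667)·(-3.6667) + (0.3333)·(0.3333) + (1.3333)·(1.3333) + (-1.6667)·(-1.6667) + (3.3333)·(3.3333)) / 5 = 29.3333/5 = 5.8667

S is symmetric (S[j,i] = S[i,j]). Assembling:

S = [[2.9667, -2.9333],
 [-2.9333, 5.8667]]


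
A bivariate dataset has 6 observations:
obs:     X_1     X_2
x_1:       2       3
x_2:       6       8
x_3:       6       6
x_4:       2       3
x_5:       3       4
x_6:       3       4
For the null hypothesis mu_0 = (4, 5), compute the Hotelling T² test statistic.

Step 1 — sample mean vector:
  mean(X_1) = (2 + 6 + 6 + 2 + 3 + 3) / 6 = 22/6 = 3.6667
  mean(X_2) = (3 + 8 + 6 + 3 + 4 + 4) / 6 = 28/6 = 4.6667
  x̄ = (3.6667, 4.6667),  deviation x̄ - mu_0 = (3.6667, 4.6667) - (4, 5) = (-0.3333, -0.3333).

Step 2 — sample covariance matrix, S[i,j] = (1/(n-1)) · Σ_k (x_{k,i} - mean_i) · (x_{k,j} - mean_j), divisor n-1 = 5:
  S[X_1,X_1] = ((-1.6667)·(-1.6667) + (2.3333)·(2.3333) + (2.3333)·(2.3333) + (-1.6667)·(-1.6667) + (-0.6667)·(-0.6667) + (-0.6667)·(-0.6667)) / 5 = 17.3333/5 = 3.4667
  S[X_1,X_2] = ((-1.6667)·(-1.6667) + (2.3333)·(3.3333) + (2.3333)·(1.3333) + (-1.6667)·(-1.6667) + (-0.6667)·(-0.6667) + (-0.6667)·(-0.6667)) / 5 = 17.3333/5 = 3.4667
  S[X_2,X_2] = ((-1.6667)·(-1.6667) + (3.3333)·(3.3333) + (1.3333)·(1.3333) + (-1.6667)·(-1.6667) + (-0.6667)·(-0.6667) + (-0.6667)·(-0.6667)) / 5 = 19.3333/5 = 3.8667
  S = [[3.4667, 3.4667],
 [3.4667, 3.8667]].

Step 3 — invert S. det(S) = 3.4667·3.8667 - (3.4667)² = 1.3867.
  S^{-1} = (1/det) · [[d, -b], [-b, a]] = [[2.7885, -2.5],
 [-2.5, 2.5]].

Step 4 — quadratic form (x̄ - mu_0)^T · S^{-1} · (x̄ - mu_0):
  S^{-1} · (x̄ - mu_0) = (-0.0962, 0),
  (x̄ - mu_0)^T · [...] = (-0.3333)·(-0.0962) + (-0.3333)·(0) = 0.0321.

Step 5 — scale by n: T² = 6 · 0.0321 = 0.1923.

T² ≈ 0.1923


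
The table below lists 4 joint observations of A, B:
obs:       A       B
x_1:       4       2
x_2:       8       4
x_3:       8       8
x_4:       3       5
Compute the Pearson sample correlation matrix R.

Step 1 — column means:
  mean(A) = (4 + 8 + 8 + 3) / 4 = 23/4 = 5.75
  mean(B) = (2 + 4 + 8 + 5) / 4 = 19/4 = 4.75

Step 2 — sample variances and covariances s[i,j] = (1/(n-1)) · Σ_k (x_{k,i} - mean_i) · (x_{k,j} - mean_j), with n-1 = 3:
  s[A,A] = ((-1.75)·(-1.75) + (2.25)·(2.25) + (2.25)·(2.25) + (-2.75)·(-2.75)) / 3 = 20.75/3 = 6.9167
  s[A,B] = ((-1.75)·(-2.75) + (2.25)·(-0.75) + (2.25)·(3.25) + (-2.75)·(0.25)) / 3 = 9.75/3 = 3.25
  s[B,B] = ((-2.75)·(-2.75) + (-0.75)·(-0.75) + (3.25)·(3.25) + (0.25)·(0.25)) / 3 = 18.75/3 = 6.25
  Sample standard deviations s_i = √(s[i,i]):
  s(A) = √(6.9167) = 2.63
  s(B) = √(6.25) = 2.5

Step 3 — r_{ij} = s_{ij} / (s_i · s_j):
  r[A,A] = 1 (diagonal).
  r[A,B] = 3.25 / (2.63 · 2.5) = 3.25 / 6.5749 = 0.4943
  r[B,B] = 1 (diagonal).

R is symmetric with unit diagonal. Assembling:

R = [[1, 0.4943],
 [0.4943, 1]]


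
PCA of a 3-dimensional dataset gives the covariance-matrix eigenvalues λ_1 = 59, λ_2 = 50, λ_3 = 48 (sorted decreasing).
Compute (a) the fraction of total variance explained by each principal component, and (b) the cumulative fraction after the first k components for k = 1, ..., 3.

Step 1 — total variance = trace(Sigma) = Σ λ_i = 59 + 50 + 48 = 157.

Step 2 — fraction explained by component i = λ_i / Σ λ:
  PC1: 59/157 = 0.3758
  PC2: 50/157 = 0.3185
  PC3: 48/157 = 0.3057

Step 3 — cumulative fraction after k components = (λ_1 + ... + λ_k) / Σ λ:
  k = 1: 59/157 = 0.3758
  k = 2: (59 + 50)/157 = 109/157 = 0.6943
  k = 3: (59 + 50 + 48)/157 = 157/157 = 1

Summary (fraction, with percent):

explained: PC1 0.3758 (37.58%), PC2 0.3185 (31.85%), PC3 0.3057 (30.57%);  cumulative: 0.3758, 0.6943, 1


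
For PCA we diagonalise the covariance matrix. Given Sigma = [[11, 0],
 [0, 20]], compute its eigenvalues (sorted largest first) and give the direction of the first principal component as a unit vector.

Step 1 — characteristic polynomial of 2×2 Sigma:
  det(Sigma - λI) = λ² - trace · λ + det = 0.
  trace = 11 + 20 = 31, det = 11·20 - (0)² = 220.
Step 2 — discriminant:
  Δ = trace² - 4·det = 961 - 880 = 81.
Step 3 — eigenvalues:
  λ = (trace ± √Δ)/2 = (31 ± 9)/2,
  λ_1 = 20,  λ_2 = 11.

Step 4 — unit eigenvector for λ_1: Sigma is diagonal, so its eigenvectors are the coordinate axes. λ_1 = 20 is the diagonal entry on the second coordinate axis, hence
  v_1 = (0, 1) (||v_1|| = 1).

λ_1 = 20,  λ_2 = 11;  v_1 ≈ (0, 1)


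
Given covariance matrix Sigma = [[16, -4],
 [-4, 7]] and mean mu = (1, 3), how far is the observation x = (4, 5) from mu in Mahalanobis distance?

Step 1 — centre the observation: (x - mu) = (3, 2).

Step 2 — invert Sigma. det(Sigma) = 16·7 - (-4)² = 96.
  Sigma^{-1} = (1/det) · [[d, -b], [-b, a]] = [[0.0729, 0.0417],
 [0.0417, 0.1667]].

Step 3 — form the quadratic (x - mu)^T · Sigma^{-1} · (x - mu):
  Sigma^{-1} · (x - mu) = (0.3021, 0.4583).
  (x - mu)^T · [Sigma^{-1} · (x - mu)] = (3)·(0.3021) + (2)·(0.4583) = 1.8229.

Step 4 — take square root: d = √(1.8229) ≈ 1.3502.

d(x, mu) = √(1.8229) ≈ 1.3502


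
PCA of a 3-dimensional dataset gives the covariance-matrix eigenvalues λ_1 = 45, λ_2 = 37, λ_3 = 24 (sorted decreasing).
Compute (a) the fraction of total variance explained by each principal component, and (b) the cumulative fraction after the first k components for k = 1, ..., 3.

Step 1 — total variance = trace(Sigma) = Σ λ_i = 45 + 37 + 24 = 106.

Step 2 — fraction explained by component i = λ_i / Σ λ:
  PC1: 45/106 = 0.4245
  PC2: 37/106 = 0.3491
  PC3: 24/106 = 0.2264

Step 3 — cumulative fraction after k components = (λ_1 + ... + λ_k) / Σ λ:
  k = 1: 45/106 = 0.4245
  k = 2: (45 + 37)/106 = 82/106 = 0.7736
  k = 3: (45 + 37 + 24)/106 = 106/106 = 1

Summary (fraction, with percent):

explained: PC1 0.4245 (42.45%), PC2 0.3491 (34.91%), PC3 0.2264 (22.64%);  cumulative: 0.4245, 0.7736, 1


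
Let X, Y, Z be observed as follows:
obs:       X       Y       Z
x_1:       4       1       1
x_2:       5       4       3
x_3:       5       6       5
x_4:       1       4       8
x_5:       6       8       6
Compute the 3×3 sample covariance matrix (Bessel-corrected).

Step 1 — column means:
  mean(X) = (4 + 5 + 5 + 1 + 6) / 5 = 21/5 = 4.2
  mean(Y) = (1 + 4 + 6 + 4 + 8) / 5 = 23/5 = 4.6
  mean(Z) = (1 + 3 + 5 + 8 + 6) / 5 = 23/5 = 4.6

Step 2 — sample covariance S[i,j] = (1/(n-1)) · Σ_k (x_{k,i} - mean_i) · (x_{k,j} - mean_j), with n-1 = 4.
  S[X,X] = ((-0.2)·(-0.2) + (0.8)·(0.8) + (0.8)·(0.8) + (-3.2)·(-3.2) + (1.8)·(1.8)) / 4 = 14.8/4 = 3.7
  S[X,Y] = ((-0.2)·(-3.6) + (0.8)·(-0.6) + (0.8)·(1.4) + (-3.2)·(-0.6) + (1.8)·(3.4)) / 4 = 9.4/4 = 2.35
  S[X,Z] = ((-0.2)·(-3.6) + (0.8)·(-1.6) + (0.8)·(0.4) + (-3.2)·(3.4) + (1.8)·(1.4)) / 4 = -8.6/4 = -2.15
  S[Y,Y] = ((-3.6)·(-3.6) + (-0.6)·(-0.6) + (1.4)·(1.4) + (-0.6)·(-0.6) + (3.4)·(3.4)) / 4 = 27.2/4 = 6.8
  S[Y,Z] = ((-3.6)·(-3.6) + (-0.6)·(-1.6) + (1.4)·(0.4) + (-0.6)·(3.4) + (3.4)·(1.4)) / 4 = 17.2/4 = 4.3
  S[Z,Z] = ((-3.6)·(-3.6) + (-1.6)·(-1.6) + (0.4)·(0.4) + (3.4)·(3.4) + (1.4)·(1.4)) / 4 = 29.2/4 = 7.3

S is symmetric (S[j,i] = S[i,j]). Assembling:

S = [[3.7, 2.35, -2.15],
 [2.35, 6.8, 4.3],
 [-2.15, 4.3, 7.3]]


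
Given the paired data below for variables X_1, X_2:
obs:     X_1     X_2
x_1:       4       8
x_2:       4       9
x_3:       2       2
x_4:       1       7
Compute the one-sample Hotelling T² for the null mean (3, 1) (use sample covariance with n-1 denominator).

Step 1 — sample mean vector:
  mean(X_1) = (4 + 4 + 2 + 1) / 4 = 11/4 = 2.75
  mean(X_2) = (8 + 9 + 2 + 7) / 4 = 26/4 = 6.5
  x̄ = (2.75, 6.5),  deviation x̄ - mu_0 = (2.75, 6.5) - (3, 1) = (-0.25, 5.5).

Step 2 — sample covariance matrix, S[i,j] = (1/(n-1)) · Σ_k (x_{k,i} - mean_i) · (x_{k,j} - mean_j), divisor n-1 = 3:
  S[X_1,X_1] = ((1.25)·(1.25) + (1.25)·(1.25) + (-0.75)·(-0.75) + (-1.75)·(-1.75)) / 3 = 6.75/3 = 2.25
  S[X_1,X_2] = ((1.25)·(1.5) + (1.25)·(2.5) + (-0.75)·(-4.5) + (-1.75)·(0.5)) / 3 = 7.5/3 = 2.5
  S[X_2,X_2] = ((1.5)·(1.5) + (2.5)·(2.5) + (-4.5)·(-4.5) + (0.5)·(0.5)) / 3 = 29/3 = 9.6667
  S = [[2.25, 2.5],
 [2.5, 9.6667]].

Step 3 — invert S. det(S) = 2.25·9.6667 - (2.5)² = 15.5.
  S^{-1} = (1/det) · [[d, -b], [-b, a]] = [[0.6237, -0.1613],
 [-0.1613, 0.1452]].

Step 4 — quadratic form (x̄ - mu_0)^T · S^{-1} · (x̄ - mu_0):
  S^{-1} · (x̄ - mu_0) = (-1.043, 0.8387),
  (x̄ - mu_0)^T · [...] = (-0.25)·(-1.043) + (5.5)·(0.8387) = 4.8737.

Step 5 — scale by n: T² = 4 · 4.8737 = 19.4946.

T² ≈ 19.4946


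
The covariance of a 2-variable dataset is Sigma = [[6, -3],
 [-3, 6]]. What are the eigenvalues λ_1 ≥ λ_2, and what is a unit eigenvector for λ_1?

Step 1 — characteristic polynomial of 2×2 Sigma:
  det(Sigma - λI) = λ² - trace · λ + det = 0.
  trace = 6 + 6 = 12, det = 6·6 - (-3)² = 27.
Step 2 — discriminant:
  Δ = trace² - 4·det = 144 - 108 = 36.
Step 3 — eigenvalues:
  λ = (trace ± √Δ)/2 = (12 ± 6)/2,
  λ_1 = 9,  λ_2 = 3.

Step 4 — unit eigenvector for λ_1: solve (Sigma - λ_1 I)v = 0. First row:
  (6 - 9)·v_x + (-3)·v_y = 0, i.e. (-3)·v_x + (-3)·v_y = 0,
  so v ∝ (b, λ_1 - a) = (-3, 3); multiply by -1 so the first entry is positive: u = (3, -3).
  ||u|| = √((3)² + (-3)²) = √(18) ≈ 4.2426,
  v_1 = u/||u|| ≈ (0.7071, -0.7071) (||v_1|| = 1).

λ_1 = 9,  λ_2 = 3;  v_1 ≈ (0.7071, -0.7071)


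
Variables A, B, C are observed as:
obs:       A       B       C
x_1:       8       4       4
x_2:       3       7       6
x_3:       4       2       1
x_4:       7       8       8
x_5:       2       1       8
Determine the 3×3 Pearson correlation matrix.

Step 1 — column means:
  mean(A) = (8 + 3 + 4 + 7 + 2) / 5 = 24/5 = 4.8
  mean(B) = (4 + 7 + 2 + 8 + 1) / 5 = 22/5 = 4.4
  mean(C) = (4 + 6 + 1 + 8 + 8) / 5 = 27/5 = 5.4

Step 2 — sample variances and covariances s[i,j] = (1/(n-1)) · Σ_k (x_{k,i} - mean_i) · (x_{k,j} - mean_j), with n-1 = 4:
  s[A,A] = ((3.2)·(3.2) + (-1.8)·(-1.8) + (-0.8)·(-0.8) + (2.2)·(2.2) + (-2.8)·(-2.8)) / 4 = 26.8/4 = 6.7
  s[A,B] = ((3.2)·(-0.4) + (-1.8)·(2.6) + (-0.8)·(-2.4) + (2.2)·(3.6) + (-2.8)·(-3.4)) / 4 = 13.4/4 = 3.35
  s[A,C] = ((3.2)·(-1.4) + (-1.8)·(0.6) + (-0.8)·(-4.4) + (2.2)·(2.6) + (-2.8)·(2.6)) / 4 = -3.6/4 = -0.9
  s[B,B] = ((-0.4)·(-0.4) + (2.6)·(2.6) + (-2.4)·(-2.4) + (3.6)·(3.6) + (-3.4)·(-3.4)) / 4 = 37.2/4 = 9.3
  s[B,C] = ((-0.4)·(-1.4) + (2.6)·(0.6) + (-2.4)·(-4.4) + (3.6)·(2.6) + (-3.4)·(2.6)) / 4 = 13.2/4 = 3.3
  s[C,C] = ((-1.4)·(-1.4) + (0.6)·(0.6) + (-4.4)·(-4.4) + (2.6)·(2.6) + (2.6)·(2.6)) / 4 = 35.2/4 = 8.8
  Sample standard deviations s_i = √(s[i,i]):
  s(A) = √(6.7) = 2.5884
  s(B) = √(9.3) = 3.0496
  s(C) = √(8.8) = 2.9665

Step 3 — r_{ij} = s_{ij} / (s_i · s_j):
  r[A,A] = 1 (diagonal).
  r[A,B] = 3.35 / (2.5884 · 3.0496) = 3.35 / 7.8937 = 0.4244
  r[A,C] = -0.9 / (2.5884 · 2.9665) = -0.9 / 7.6785 = -0.1172
  r[B,B] = 1 (diagonal).
  r[B,C] = 3.3 / (3.0496 · 2.9665) = 3.3 / 9.0465 = 0.3648
  r[C,C] = 1 (diagonal).

R is symmetric with unit diagonal. Assembling:

R = [[1, 0.4244, -0.1172],
 [0.4244, 1, 0.3648],
 [-0.1172, 0.3648, 1]]


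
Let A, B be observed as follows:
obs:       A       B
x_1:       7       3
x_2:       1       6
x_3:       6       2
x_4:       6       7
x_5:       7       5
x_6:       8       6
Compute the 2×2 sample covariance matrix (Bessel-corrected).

Step 1 — column means:
  mean(A) = (7 + 1 + 6 + 6 + 7 + 8) / 6 = 35/6 = 5.8333
  mean(B) = (3 + 6 + 2 + 7 + 5 + 6) / 6 = 29/6 = 4.8333

Step 2 — sample covariance S[i,j] = (1/(n-1)) · Σ_k (x_{k,i} - mean_i) · (x_{k,j} - mean_j), with n-1 = 5.
  S[A,A] = ((1.1667)·(1.1667) + (-4.8333)·(-4.8333) + (0.1667)·(0.1667) + (0.1667)·(0.1667) + (1.1667)·(1.1667) + (2.1667)·(2.1667)) / 5 = 30.8333/5 = 6.1667
  S[A,B] = ((1.1667)·(-1.8333) + (-4.8333)·(1.1667) + (0.1667)·(-2.8333) + (0.1667)·(2.1667) + (1.1667)·(0.1667) + (2.1667)·(1.1667)) / 5 = -5.1667/5 = -1.0333
  S[B,B] = ((-1.8333)·(-1.8333) + (1.1667)·(1.1667) + (-2.8333)·(-2.8333) + (2.1667)·(2.1667) + (0.1667)·(0.1667) + (1.1667)·(1.1667)) / 5 = 18.8333/5 = 3.7667

S is symmetric (S[j,i] = S[i,j]). Assembling:

S = [[6.1667, -1.0333],
 [-1.0333, 3.7667]]


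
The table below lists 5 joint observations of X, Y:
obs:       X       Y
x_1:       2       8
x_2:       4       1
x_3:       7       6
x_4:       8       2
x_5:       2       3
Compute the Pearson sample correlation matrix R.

Step 1 — column means:
  mean(X) = (2 + 4 + 7 + 8 + 2) / 5 = 23/5 = 4.6
  mean(Y) = (8 + 1 + 6 + 2 + 3) / 5 = 20/5 = 4

Step 2 — sample variances and covariances s[i,j] = (1/(n-1)) · Σ_k (x_{k,i} - mean_i) · (x_{k,j} - mean_j), with n-1 = 4:
  s[X,X] = ((-2.6)·(-2.6) + (-0.6)·(-0.6) + (2.4)·(2.4) + (3.4)·(3.4) + (-2.6)·(-2.6)) / 4 = 31.2/4 = 7.8
  s[X,Y] = ((-2.6)·(4) + (-0.6)·(-3) + (2.4)·(2) + (3.4)·(-2) + (-2.6)·(-1)) / 4 = -8/4 = -2
  s[Y,Y] = ((4)·(4) + (-3)·(-3) + (2)·(2) + (-2)·(-2) + (-1)·(-1)) / 4 = 34/4 = 8.5
  Sample standard deviations s_i = √(s[i,i]):
  s(X) = √(7.8) = 2.7928
  s(Y) = √(8.5) = 2.9155

Step 3 — r_{ij} = s_{ij} / (s_i · s_j):
  r[X,X] = 1 (diagonal).
  r[X,Y] = -2 / (2.7928 · 2.9155) = -2 / 8.1425 = -0.2456
  r[Y,Y] = 1 (diagonal).

R is symmetric with unit diagonal. Assembling:

R = [[1, -0.2456],
 [-0.2456, 1]]


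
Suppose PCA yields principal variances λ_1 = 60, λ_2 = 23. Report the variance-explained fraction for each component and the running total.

Step 1 — total variance = trace(Sigma) = Σ λ_i = 60 + 23 = 83.

Step 2 — fraction explained by component i = λ_i / Σ λ:
  PC1: 60/83 = 0.7229
  PC2: 23/83 = 0.2771

Step 3 — cumulative fraction after k components = (λ_1 + ... + λ_k) / Σ λ:
  k = 1: 60/83 = 0.7229
  k = 2: (60 + 23)/83 = 83/83 = 1

Summary (fraction, with percent):

explained: PC1 0.7229 (72.29%), PC2 0.2771 (27.71%);  cumulative: 0.7229, 1


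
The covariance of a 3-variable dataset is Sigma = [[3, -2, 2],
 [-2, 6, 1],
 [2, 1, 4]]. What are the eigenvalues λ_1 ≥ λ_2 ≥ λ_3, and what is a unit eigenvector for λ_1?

Step 1 — characteristic polynomial p(λ) = det(λI - Sigma) = λ³ - tr·λ² + c_1·λ - det, where tr = trace, c_1 = sum of the principal 2×2 minors, det = det(Sigma):
  tr = 3 + 6 + 4 = 13,
  c_1 = (3·6 - (-2)²) + (3·4 - (2)²) + (6·4 - (1)²) = 14 + 8 + 23 = 45,
  det = 3·(6·4 - (1)²) - (-2)·((-2)·4 - (1)·(2)) + (2)·((-2)·(1) - 6·(2)) = 3·(23) - (-2)·(-10) + (2)·(-14) = 21.
  So p(λ) = λ³ - 13λ² + 45λ - 21.
Step 2 — look for an integer root (rational root theorem: any rational root is an integer divisor of 21). Testing λ = 7:
  p(7) = 343 - 637 + 315 - 21 = 0  ✓
  Dividing out (λ - 7): p(λ) = (λ - 7)(λ² - 6λ + 3).
Step 3 — remaining eigenvalues from the quadratic λ² - 6λ + 3 = 0:
  Δ = 6² - 4·3 = 36 - 12 = 24,  λ = (6 ± √24)/2 = (6 ± 4.899)/2 ≈ 5.4495 or 0.5505.
  Sorted: λ_1 = 7,  λ_2 = 5.4495,  λ_3 = 0.5505  (check: sum = 13 = tr ✓).

Step 4 — unit eigenvector for λ_1 = 7: v spans the null space of (Sigma - λ_1 I), whose rows are
  r_1 = (-4, -2, 2),  r_2 = (-2, -1, 1),  r_3 = (2, 1, -3).
  v is orthogonal to every row, so take v ∝ r_1 × r_3 = ((-2)·(-3) - (2)·(1), (2)·(2) - (-4)·(-3), (-4)·(1) - (-2)·(2)) = (4, -8, 0).
  Rescale (divide by 4): u = (1, -2, 0).
  ||u|| = √((1)² + (-2)² + (0)²) = √(5) ≈ 2.2361,  v_1 = u/||u|| ≈ (0.4472, -0.8944, 0) (||v_1|| = 1).

λ_1 = 7,  λ_2 = 5.4495,  λ_3 = 0.5505;  v_1 ≈ (0.4472, -0.8944, 0)


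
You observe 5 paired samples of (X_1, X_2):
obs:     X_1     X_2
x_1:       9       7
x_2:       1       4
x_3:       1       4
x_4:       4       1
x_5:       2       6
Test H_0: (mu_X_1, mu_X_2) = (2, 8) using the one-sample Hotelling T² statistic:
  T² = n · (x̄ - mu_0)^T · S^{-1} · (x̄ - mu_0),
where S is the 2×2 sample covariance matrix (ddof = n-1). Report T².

Step 1 — sample mean vector:
  mean(X_1) = (9 + 1 + 1 + 4 + 2) / 5 = 17/5 = 3.4
  mean(X_2) = (7 + 4 + 4 + 1 + 6) / 5 = 22/5 = 4.4
  x̄ = (3.4, 4.4),  deviation x̄ - mu_0 = (3.4, 4.4) - (2, 8) = (1.4, -3.6).

Step 2 — sample covariance matrix, S[i,j] = (1/(n-1)) · Σ_k (x_{k,i} - mean_i) · (x_{k,j} - mean_j), divisor n-1 = 4:
  S[X_1,X_1] = ((5.6)·(5.6) + (-2.4)·(-2.4) + (-2.4)·(-2.4) + (0.6)·(0.6) + (-1.4)·(-1.4)) / 4 = 45.2/4 = 11.3
  S[X_1,X_2] = ((5.6)·(2.6) + (-2.4)·(-0.4) + (-2.4)·(-0.4) + (0.6)·(-3.4) + (-1.4)·(1.6)) / 4 = 12.2/4 = 3.05
  S[X_2,X_2] = ((2.6)·(2.6) + (-0.4)·(-0.4) + (-0.4)·(-0.4) + (-3.4)·(-3.4) + (1.6)·(1.6)) / 4 = 21.2/4 = 5.3
  S = [[11.3, 3.05],
 [3.05, 5.3]].

Step 3 — invert S. det(S) = 11.3·5.3 - (3.05)² = 50.5875.
  S^{-1} = (1/det) · [[d, -b], [-b, a]] = [[0.1048, -0.0603],
 [-0.0603, 0.2234]].

Step 4 — quadratic form (x̄ - mu_0)^T · S^{-1} · (x̄ - mu_0):
  S^{-1} · (x̄ - mu_0) = (0.3637, -0.8886),
  (x̄ - mu_0)^T · [...] = (1.4)·(0.3637) + (-3.6)·(-0.8886) = 3.708.

Step 5 — scale by n: T² = 5 · 3.708 = 18.5402.

T² ≈ 18.5402


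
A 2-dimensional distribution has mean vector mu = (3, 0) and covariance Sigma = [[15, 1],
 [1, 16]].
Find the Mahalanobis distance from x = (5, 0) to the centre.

Step 1 — centre the observation: (x - mu) = (2, 0).

Step 2 — invert Sigma. det(Sigma) = 15·16 - (1)² = 239.
  Sigma^{-1} = (1/det) · [[d, -b], [-b, a]] = [[0.0669, -0.0042],
 [-0.0042, 0.0628]].

Step 3 — form the quadratic (x - mu)^T · Sigma^{-1} · (x - mu):
  Sigma^{-1} · (x - mu) = (0.1339, -0.0084).
  (x - mu)^T · [Sigma^{-1} · (x - mu)] = (2)·(0.1339) + (0)·(-0.0084) = 0.2678.

Step 4 — take square root: d = √(0.2678) ≈ 0.5175.

d(x, mu) = √(0.2678) ≈ 0.5175


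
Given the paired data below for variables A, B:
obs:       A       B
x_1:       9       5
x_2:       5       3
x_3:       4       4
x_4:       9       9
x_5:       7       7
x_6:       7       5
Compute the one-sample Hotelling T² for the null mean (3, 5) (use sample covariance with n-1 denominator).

Step 1 — sample mean vector:
  mean(A) = (9 + 5 + 4 + 9 + 7 + 7) / 6 = 41/6 = 6.8333
  mean(B) = (5 + 3 + 4 + 9 + 7 + 5) / 6 = 33/6 = 5.5
  x̄ = (6.8333, 5.5),  deviation x̄ - mu_0 = (6.8333, 5.5) - (3, 5) = (3.8333, 0.5).

Step 2 — sample covariance matrix, S[i,j] = (1/(n-1)) · Σ_k (x_{k,i} - mean_i) · (x_{k,j} - mean_j), divisor n-1 = 5:
  S[A,A] = ((2.1667)·(2.1667) + (-1.8333)·(-1.8333) + (-2.8333)·(-2.8333) + (2.1667)·(2.1667) + (0.1667)·(0.1667) + (0.1667)·(0.1667)) / 5 = 20.8333/5 = 4.1667
  S[A,B] = ((2.1667)·(-0.5) + (-1.8333)·(-2.5) + (-2.8333)·(-1.5) + (2.1667)·(3.5) + (0.1667)·(1.5) + (0.1667)·(-0.5)) / 5 = 15.5/5 = 3.1
  S[B,B] = ((-0.5)·(-0.5) + (-2.5)·(-2.5) + (-1.5)·(-1.5) + (3.5)·(3.5) + (1.5)·(1.5) + (-0.5)·(-0.5)) / 5 = 23.5/5 = 4.7
  S = [[4.1667, 3.1],
 [3.1, 4.7]].

Step 3 — invert S. det(S) = 4.1667·4.7 - (3.1)² = 9.9733.
  S^{-1} = (1/det) · [[d, -b], [-b, a]] = [[0.4713, -0.3108],
 [-0.3108, 0.4178]].

Step 4 — quadratic form (x̄ - mu_0)^T · S^{-1} · (x̄ - mu_0):
  S^{-1} · (x̄ - mu_0) = (1.6511, -0.9826),
  (x̄ - mu_0)^T · [...] = (3.8333)·(1.6511) + (0.5)·(-0.9826) = 5.8378.

Step 5 — scale by n: T² = 6 · 5.8378 = 35.0267.

T² ≈ 35.0267


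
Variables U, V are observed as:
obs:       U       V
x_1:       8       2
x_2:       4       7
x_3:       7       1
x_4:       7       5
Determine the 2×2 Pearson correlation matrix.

Step 1 — column means:
  mean(U) = (8 + 4 + 7 + 7) / 4 = 26/4 = 6.5
  mean(V) = (2 + 7 + 1 + 5) / 4 = 15/4 = 3.75

Step 2 — sample variances and covariances s[i,j] = (1/(n-1)) · Σ_k (x_{k,i} - mean_i) · (x_{k,j} - mean_j), with n-1 = 3:
  s[U,U] = ((1.5)·(1.5) + (-2.5)·(-2.5) + (0.5)·(0.5) + (0.5)·(0.5)) / 3 = 9/3 = 3
  s[U,V] = ((1.5)·(-1.75) + (-2.5)·(3.25) + (0.5)·(-2.75) + (0.5)·(1.25)) / 3 = -11.5/3 = -3.8333
  s[V,V] = ((-1.75)·(-1.75) + (3.25)·(3.25) + (-2.75)·(-2.75) + (1.25)·(1.25)) / 3 = 22.75/3 = 7.5833
  Sample standard deviations s_i = √(s[i,i]):
  s(U) = √(3) = 1.7321
  s(V) = √(7.5833) = 2.7538

Step 3 — r_{ij} = s_{ij} / (s_i · s_j):
  r[U,U] = 1 (diagonal).
  r[U,V] = -3.8333 / (1.7321 · 2.7538) = -3.8333 / 4.7697 = -0.8037
  r[V,V] = 1 (diagonal).

R is symmetric with unit diagonal. Assembling:

R = [[1, -0.8037],
 [-0.8037, 1]]


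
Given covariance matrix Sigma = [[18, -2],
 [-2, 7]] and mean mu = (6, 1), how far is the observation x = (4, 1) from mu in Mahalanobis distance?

Step 1 — centre the observation: (x - mu) = (-2, 0).

Step 2 — invert Sigma. det(Sigma) = 18·7 - (-2)² = 122.
  Sigma^{-1} = (1/det) · [[d, -b], [-b, a]] = [[0.0574, 0.0164],
 [0.0164, 0.1475]].

Step 3 — form the quadratic (x - mu)^T · Sigma^{-1} · (x - mu):
  Sigma^{-1} · (x - mu) = (-0.1148, -0.0328).
  (x - mu)^T · [Sigma^{-1} · (x - mu)] = (-2)·(-0.1148) + (0)·(-0.0328) = 0.2295.

Step 4 — take square root: d = √(0.2295) ≈ 0.4791.

d(x, mu) = √(0.2295) ≈ 0.4791


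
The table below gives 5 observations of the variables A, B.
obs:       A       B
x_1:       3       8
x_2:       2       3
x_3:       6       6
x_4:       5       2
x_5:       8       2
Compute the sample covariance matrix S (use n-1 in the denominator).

Step 1 — column means:
  mean(A) = (3 + 2 + 6 + 5 + 8) / 5 = 24/5 = 4.8
  mean(B) = (8 + 3 + 6 + 2 + 2) / 5 = 21/5 = 4.2

Step 2 — sample covariance S[i,j] = (1/(n-1)) · Σ_k (x_{k,i} - mean_i) · (x_{k,j} - mean_j), with n-1 = 4.
  S[A,A] = ((-1.8)·(-1.8) + (-2.8)·(-2.8) + (1.2)·(1.2) + (0.2)·(0.2) + (3.2)·(3.2)) / 4 = 22.8/4 = 5.7
  S[A,B] = ((-1.8)·(3.8) + (-2.8)·(-1.2) + (1.2)·(1.8) + (0.2)·(-2.2) + (3.2)·(-2.2)) / 4 = -8.8/4 = -2.2
  S[B,B] = ((3.8)·(3.8) + (-1.2)·(-1.2) + (1.8)·(1.8) + (-2.2)·(-2.2) + (-2.2)·(-2.2)) / 4 = 28.8/4 = 7.2

S is symmetric (S[j,i] = S[i,j]). Assembling:

S = [[5.7, -2.2],
 [-2.2, 7.2]]
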